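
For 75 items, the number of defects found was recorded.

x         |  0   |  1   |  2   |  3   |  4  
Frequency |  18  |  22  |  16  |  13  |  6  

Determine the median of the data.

1

Cumulative frequencies: 18, 40, 56, 69, 75
n = 75, so the median is the value in position (n+1)/2 = 38.
Position 38 falls at value 1.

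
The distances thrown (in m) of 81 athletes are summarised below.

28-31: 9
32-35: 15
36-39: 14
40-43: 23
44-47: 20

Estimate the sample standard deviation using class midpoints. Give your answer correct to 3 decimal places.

Midpoints: 29.5, 33.5, 37.5, 41.5, 45.5
n = 81, Σfm = 3157.5, mean = 38.9815
Σfm² = 125370.25
Σf(m − x̄)² = Σfm² − (Σfm)²/n = 125370.25 − 3157.5²/81 = 2286.2222
Sample variance = 2286.2222 / 80 = 28.5778
Standard deviation = √28.5778 = 5.3458

5.346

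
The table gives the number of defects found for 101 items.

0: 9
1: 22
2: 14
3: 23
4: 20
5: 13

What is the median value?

Cumulative frequencies: 9, 31, 45, 68, 88, 101
n = 101, so the median is the value in position (n+1)/2 = 51.
Position 51 falls at value 3.

3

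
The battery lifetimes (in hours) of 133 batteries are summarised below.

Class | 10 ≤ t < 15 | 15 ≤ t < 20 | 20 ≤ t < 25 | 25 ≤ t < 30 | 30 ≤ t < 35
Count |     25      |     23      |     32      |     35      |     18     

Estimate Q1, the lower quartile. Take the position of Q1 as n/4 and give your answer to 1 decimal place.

Cumulative frequencies: 25, 48, 80, 115, 133
n = 133; position = n/4 = 33.25.
This falls in the class 15 ≤ t < 20: L = 15, F = 25, f = 23, h = 5.
Lower quartile ≈ 15 + ((33.25 − 25) / 23) × 5 = 16.7935

16.8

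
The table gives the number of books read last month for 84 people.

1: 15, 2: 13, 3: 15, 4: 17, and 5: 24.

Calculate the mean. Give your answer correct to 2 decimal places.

Values: 1, 2, 3, 4, 5
Σfx = 15×1 + 13×2 + 15×3 + 17×4 + 24×5 = 274
n = Σf = 84
Mean = 274 / 84 = 3.2619

3.26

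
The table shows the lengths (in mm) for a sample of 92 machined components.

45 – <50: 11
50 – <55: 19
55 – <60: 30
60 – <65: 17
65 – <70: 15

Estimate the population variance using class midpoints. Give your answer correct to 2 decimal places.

Midpoints: 47.5, 52.5, 57.5, 62.5, 67.5
n = 92, Σfm = 5320, mean = 57.8261
Σfm² = 311125
Σf(m − x̄)² = Σfm² − (Σfm)²/n = 311125 − 5320²/92 = 3490.2174
Population variance = 3490.2174 / 92 = 37.9371

37.94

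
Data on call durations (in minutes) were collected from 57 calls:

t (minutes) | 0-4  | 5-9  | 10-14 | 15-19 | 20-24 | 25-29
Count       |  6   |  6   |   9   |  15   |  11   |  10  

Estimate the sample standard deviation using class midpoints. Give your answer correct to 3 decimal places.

Midpoints: 2, 7, 12, 17, 22, 27
n = 57, Σfm = 929, mean = 16.2982
Σfm² = 18563
Σf(m − x̄)² = Σfm² − (Σfm)²/n = 18563 − 929²/57 = 3421.9298
Sample variance = 3421.9298 / 56 = 61.1059
Standard deviation = √61.1059 = 7.8170

7.817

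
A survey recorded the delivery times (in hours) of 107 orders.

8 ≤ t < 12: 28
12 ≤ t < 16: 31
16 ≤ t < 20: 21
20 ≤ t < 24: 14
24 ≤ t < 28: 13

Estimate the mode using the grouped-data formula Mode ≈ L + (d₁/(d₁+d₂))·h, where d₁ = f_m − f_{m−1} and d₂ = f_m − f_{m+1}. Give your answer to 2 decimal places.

Modal class: 12 ≤ t < 16 (highest frequency 31).
d₁ = 31 − 28 = 3, d₂ = 31 − 21 = 10
Mode ≈ 12 + (3/(3+10)) × 4 = 12 + 0.9231 = 12.9231

12.92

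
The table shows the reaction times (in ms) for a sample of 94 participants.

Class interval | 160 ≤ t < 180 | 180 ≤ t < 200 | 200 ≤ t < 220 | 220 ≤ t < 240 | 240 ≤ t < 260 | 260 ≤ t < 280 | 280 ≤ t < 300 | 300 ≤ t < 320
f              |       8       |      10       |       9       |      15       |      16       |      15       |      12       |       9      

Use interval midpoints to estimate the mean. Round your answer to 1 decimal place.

243.8

Midpoints: 170, 190, 210, 230, 250, 270, 290, 310
Σfm = 8×170 + 10×190 + 9×210 + 15×230 + 16×250 + 15×270 + 12×290 + 9×310 = 22920
n = Σf = 94
Mean = 22920 / 94 = 243.8298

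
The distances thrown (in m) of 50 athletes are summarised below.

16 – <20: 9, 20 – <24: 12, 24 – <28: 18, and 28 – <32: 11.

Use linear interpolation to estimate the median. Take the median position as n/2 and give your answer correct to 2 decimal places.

Cumulative frequencies: 9, 21, 39, 50
n = 50; position = n/2 = 25.
This falls in the class 24 – <28: L = 24, F = 21, f = 18, h = 4.
Median ≈ 24 + ((25 − 21) / 18) × 4 = 24.8889

24.89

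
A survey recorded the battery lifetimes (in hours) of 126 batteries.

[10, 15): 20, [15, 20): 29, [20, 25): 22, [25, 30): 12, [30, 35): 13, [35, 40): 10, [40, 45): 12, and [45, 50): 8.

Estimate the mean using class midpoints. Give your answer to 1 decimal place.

Midpoints: 12.5, 17.5, 22.5, 27.5, 32.5, 37.5, 42.5, 47.5
Σfm = 20×12.5 + 29×17.5 + 22×22.5 + 12×27.5 + 13×32.5 + 10×37.5 + 12×42.5 + 8×47.5 = 3270
n = Σf = 126
Mean = 3270 / 126 = 25.9524

26.0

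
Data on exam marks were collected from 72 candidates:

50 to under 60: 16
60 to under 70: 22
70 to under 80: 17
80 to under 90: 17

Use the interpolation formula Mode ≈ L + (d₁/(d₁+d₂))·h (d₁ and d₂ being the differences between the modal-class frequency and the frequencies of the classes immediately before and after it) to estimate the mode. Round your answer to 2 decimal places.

65.45

Modal class: 60 to under 70 (highest frequency 22).
d₁ = 22 − 16 = 6, d₂ = 22 − 17 = 5
Mode ≈ 60 + (6/(6+5)) × 10 = 60 + 5.4545 = 65.4545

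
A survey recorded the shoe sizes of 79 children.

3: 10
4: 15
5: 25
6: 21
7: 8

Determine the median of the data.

Cumulative frequencies: 10, 25, 50, 71, 79
n = 79, so the median is the value in position (n+1)/2 = 40.
Position 40 falls at value 5.

5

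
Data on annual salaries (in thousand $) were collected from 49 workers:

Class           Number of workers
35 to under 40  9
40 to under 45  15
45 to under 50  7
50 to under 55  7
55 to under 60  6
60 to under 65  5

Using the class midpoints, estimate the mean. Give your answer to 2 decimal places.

Midpoints: 37.5, 42.5, 47.5, 52.5, 57.5, 62.5
Σfm = 9×37.5 + 15×42.5 + 7×47.5 + 7×52.5 + 6×57.5 + 5×62.5 = 2332.5
n = Σf = 49
Mean = 2332.5 / 49 = 47.6020

47.60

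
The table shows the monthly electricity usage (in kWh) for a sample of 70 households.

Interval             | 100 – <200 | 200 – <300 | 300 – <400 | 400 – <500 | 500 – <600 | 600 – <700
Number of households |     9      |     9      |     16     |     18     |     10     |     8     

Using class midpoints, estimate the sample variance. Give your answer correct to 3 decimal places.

Midpoints: 150, 250, 350, 450, 550, 650
n = 70, Σfm = 28000, mean = 400.0000
Σfm² = 12775000
Σf(m − x̄)² = Σfm² − (Σfm)²/n = 12775000 − 28000²/70 = 1575000.0000
Sample variance = 1575000.0000 / 69 = 22826.0870

22826.087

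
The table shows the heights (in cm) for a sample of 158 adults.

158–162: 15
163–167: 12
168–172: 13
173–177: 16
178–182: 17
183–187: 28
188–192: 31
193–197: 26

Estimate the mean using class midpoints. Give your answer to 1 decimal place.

180.9

Midpoints: 160, 165, 170, 175, 180, 185, 190, 195
Σfm = 15×160 + 12×165 + 13×170 + 16×175 + 17×180 + 28×185 + 31×190 + 26×195 = 28590
n = Σf = 158
Mean = 28590 / 158 = 180.9494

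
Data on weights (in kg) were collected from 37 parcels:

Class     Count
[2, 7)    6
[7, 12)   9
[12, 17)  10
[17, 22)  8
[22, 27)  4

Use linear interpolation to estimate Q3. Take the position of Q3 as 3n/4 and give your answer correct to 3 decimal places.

Cumulative frequencies: 6, 15, 25, 33, 37
n = 37; position = 3n/4 = 27.75.
This falls in the class [17, 22): L = 17, F = 25, f = 8, h = 5.
Upper quartile ≈ 17 + ((27.75 − 25) / 8) × 5 = 18.7188

18.719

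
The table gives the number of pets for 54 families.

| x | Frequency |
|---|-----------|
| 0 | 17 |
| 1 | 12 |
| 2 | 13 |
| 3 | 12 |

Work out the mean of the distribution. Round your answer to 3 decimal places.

Values: 0, 1, 2, 3
Σfx = 17×0 + 12×1 + 13×2 + 12×3 = 74
n = Σf = 54
Mean = 74 / 54 = 1.3704

1.370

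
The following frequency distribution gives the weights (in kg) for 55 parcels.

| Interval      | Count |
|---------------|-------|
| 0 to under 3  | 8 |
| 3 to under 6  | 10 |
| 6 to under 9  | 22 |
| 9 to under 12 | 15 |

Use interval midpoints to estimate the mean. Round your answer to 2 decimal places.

Midpoints: 1.5, 4.5, 7.5, 10.5
Σfm = 8×1.5 + 10×4.5 + 22×7.5 + 15×10.5 = 379.5
n = Σf = 55
Mean = 379.5 / 55 = 6.9000

6.90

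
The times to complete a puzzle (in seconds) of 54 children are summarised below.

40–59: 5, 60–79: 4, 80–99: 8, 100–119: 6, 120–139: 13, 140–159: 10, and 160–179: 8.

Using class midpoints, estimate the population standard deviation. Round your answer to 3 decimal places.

36.665

Midpoints: 49.5, 69.5, 89.5, 109.5, 129.5, 149.5, 169.5
n = 54, Σfm = 6433, mean = 119.1296
Σfm² = 838953.5
Σf(m − x̄)² = Σfm² − (Σfm)²/n = 838953.5 − 6433²/54 = 72592.5926
Population variance = 72592.5926 / 54 = 1344.3073
Standard deviation = √1344.3073 = 36.6648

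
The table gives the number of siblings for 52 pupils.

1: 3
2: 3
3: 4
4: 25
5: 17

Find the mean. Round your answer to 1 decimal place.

Values: 1, 2, 3, 4, 5
Σfx = 3×1 + 3×2 + 4×3 + 25×4 + 17×5 = 206
n = Σf = 52
Mean = 206 / 52 = 3.9615

4.0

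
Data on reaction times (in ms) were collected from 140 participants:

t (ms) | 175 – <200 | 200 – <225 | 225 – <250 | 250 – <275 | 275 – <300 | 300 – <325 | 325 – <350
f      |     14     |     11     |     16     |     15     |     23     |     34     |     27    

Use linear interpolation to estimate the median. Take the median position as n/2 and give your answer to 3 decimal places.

290.217

Cumulative frequencies: 14, 25, 41, 56, 79, 113, 140
n = 140; position = n/2 = 70.
This falls in the class 275 – <300: L = 275, F = 56, f = 23, h = 25.
Median ≈ 275 + ((70 − 56) / 23) × 25 = 290.2174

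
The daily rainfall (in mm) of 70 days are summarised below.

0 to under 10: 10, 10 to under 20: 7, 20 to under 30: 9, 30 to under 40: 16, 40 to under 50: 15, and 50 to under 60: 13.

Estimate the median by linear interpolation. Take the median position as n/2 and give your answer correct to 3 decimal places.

Cumulative frequencies: 10, 17, 26, 42, 57, 70
n = 70; position = n/2 = 35.
This falls in the class 30 to under 40: L = 30, F = 26, f = 16, h = 10.
Median ≈ 30 + ((35 − 26) / 16) × 10 = 35.6250

35.625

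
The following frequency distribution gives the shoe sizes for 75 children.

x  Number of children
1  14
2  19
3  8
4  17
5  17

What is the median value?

3

Cumulative frequencies: 14, 33, 41, 58, 75
n = 75, so the median is the value in position (n+1)/2 = 38.
Position 38 falls at value 3.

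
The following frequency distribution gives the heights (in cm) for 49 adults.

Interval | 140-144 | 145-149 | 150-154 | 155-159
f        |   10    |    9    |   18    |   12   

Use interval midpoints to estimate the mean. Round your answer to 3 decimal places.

150.265

Midpoints: 142, 147, 152, 157
Σfm = 10×142 + 9×147 + 18×152 + 12×157 = 7363
n = Σf = 49
Mean = 7363 / 49 = 150.2653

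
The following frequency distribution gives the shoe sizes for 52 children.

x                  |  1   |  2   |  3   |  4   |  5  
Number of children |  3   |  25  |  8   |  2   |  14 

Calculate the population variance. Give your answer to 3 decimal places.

Values: 1, 2, 3, 4, 5
n = 52, Σfx = 155, mean = 2.9808
Σfx² = 557
Σf(x − x̄)² = Σfx² − (Σfx)²/n = 557 − 155²/52 = 94.9808
Population variance = 94.9808 / 52 = 1.8266

1.827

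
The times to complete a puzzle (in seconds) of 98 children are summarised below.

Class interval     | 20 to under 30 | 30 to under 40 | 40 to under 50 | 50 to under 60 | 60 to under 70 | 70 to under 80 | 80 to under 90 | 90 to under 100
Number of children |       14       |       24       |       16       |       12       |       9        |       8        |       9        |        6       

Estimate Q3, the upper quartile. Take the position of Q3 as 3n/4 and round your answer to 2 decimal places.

68.33

Cumulative frequencies: 14, 38, 54, 66, 75, 83, 92, 98
n = 98; position = 3n/4 = 73.5.
This falls in the class 60 to under 70: L = 60, F = 66, f = 9, h = 10.
Upper quartile ≈ 60 + ((73.5 − 66) / 9) × 10 = 68.3333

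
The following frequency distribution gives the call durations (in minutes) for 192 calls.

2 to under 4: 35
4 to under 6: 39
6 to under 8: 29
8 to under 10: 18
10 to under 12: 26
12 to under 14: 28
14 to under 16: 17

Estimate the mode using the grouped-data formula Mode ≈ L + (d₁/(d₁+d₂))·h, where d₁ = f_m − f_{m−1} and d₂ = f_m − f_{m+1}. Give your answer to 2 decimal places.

4.57

Modal class: 4 to under 6 (highest frequency 39).
d₁ = 39 − 35 = 4, d₂ = 39 − 29 = 10
Mode ≈ 4 + (4/(4+10)) × 2 = 4 + 0.5714 = 4.5714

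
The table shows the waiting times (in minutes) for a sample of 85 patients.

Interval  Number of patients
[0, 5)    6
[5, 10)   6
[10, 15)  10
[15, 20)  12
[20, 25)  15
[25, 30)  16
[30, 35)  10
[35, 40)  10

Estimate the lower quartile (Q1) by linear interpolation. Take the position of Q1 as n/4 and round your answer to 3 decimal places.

14.625

Cumulative frequencies: 6, 12, 22, 34, 49, 65, 75, 85
n = 85; position = n/4 = 21.25.
This falls in the class [10, 15): L = 10, F = 12, f = 10, h = 5.
Lower quartile ≈ 10 + ((21.25 − 12) / 10) × 5 = 14.6250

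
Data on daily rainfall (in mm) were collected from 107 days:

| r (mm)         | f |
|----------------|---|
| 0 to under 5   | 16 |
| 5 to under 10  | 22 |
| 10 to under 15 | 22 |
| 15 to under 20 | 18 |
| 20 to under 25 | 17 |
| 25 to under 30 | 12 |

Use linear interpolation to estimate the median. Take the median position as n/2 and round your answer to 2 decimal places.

Cumulative frequencies: 16, 38, 60, 78, 95, 107
n = 107; position = n/2 = 53.5.
This falls in the class 10 to under 15: L = 10, F = 38, f = 22, h = 5.
Median ≈ 10 + ((53.5 − 38) / 22) × 5 = 13.5227

13.52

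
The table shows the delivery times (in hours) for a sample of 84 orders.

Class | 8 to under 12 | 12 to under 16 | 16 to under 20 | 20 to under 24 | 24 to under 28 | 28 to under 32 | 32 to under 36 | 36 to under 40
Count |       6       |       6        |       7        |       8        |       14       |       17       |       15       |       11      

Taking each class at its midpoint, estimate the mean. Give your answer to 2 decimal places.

26.76

Midpoints: 10, 14, 18, 22, 26, 30, 34, 38
Σfm = 6×10 + 6×14 + 7×18 + 8×22 + 14×26 + 17×30 + 15×34 + 11×38 = 2248
n = Σf = 84
Mean = 2248 / 84 = 26.7619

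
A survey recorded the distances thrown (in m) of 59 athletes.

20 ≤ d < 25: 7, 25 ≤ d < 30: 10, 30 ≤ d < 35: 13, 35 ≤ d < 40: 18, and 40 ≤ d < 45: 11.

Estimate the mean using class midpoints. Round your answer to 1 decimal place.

33.9

Midpoints: 22.5, 27.5, 32.5, 37.5, 42.5
Σfm = 7×22.5 + 10×27.5 + 13×32.5 + 18×37.5 + 11×42.5 = 1997.5
n = Σf = 59
Mean = 1997.5 / 59 = 33.8559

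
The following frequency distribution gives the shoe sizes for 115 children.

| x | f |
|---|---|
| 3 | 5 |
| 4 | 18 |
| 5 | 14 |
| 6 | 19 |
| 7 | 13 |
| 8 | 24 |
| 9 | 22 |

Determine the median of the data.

7

Cumulative frequencies: 5, 23, 37, 56, 69, 93, 115
n = 115, so the median is the value in position (n+1)/2 = 58.
Position 58 falls at value 7.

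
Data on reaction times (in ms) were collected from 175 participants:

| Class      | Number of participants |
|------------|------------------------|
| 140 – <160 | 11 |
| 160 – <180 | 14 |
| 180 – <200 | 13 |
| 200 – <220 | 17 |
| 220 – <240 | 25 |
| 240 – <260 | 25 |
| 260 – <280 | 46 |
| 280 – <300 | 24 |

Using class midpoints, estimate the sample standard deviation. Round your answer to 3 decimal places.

Midpoints: 150, 170, 190, 210, 230, 250, 270, 290
n = 175, Σfm = 41450, mean = 236.8571
Σfm² = 10127900
Σf(m − x̄)² = Σfm² − (Σfm)²/n = 10127900 − 41450²/175 = 310171.4286
Sample variance = 310171.4286 / 174 = 1782.5944
Standard deviation = √1782.5944 = 42.2208

42.221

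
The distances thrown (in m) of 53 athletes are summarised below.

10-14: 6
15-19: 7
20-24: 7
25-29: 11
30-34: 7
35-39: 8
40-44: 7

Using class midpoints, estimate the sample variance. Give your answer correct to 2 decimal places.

91.60

Midpoints: 12, 17, 22, 27, 32, 37, 42
n = 53, Σfm = 1456, mean = 27.4717
Σfm² = 44762
Σf(m − x̄)² = Σfm² − (Σfm)²/n = 44762 − 1456²/53 = 4763.2075
Sample variance = 4763.2075 / 52 = 91.6001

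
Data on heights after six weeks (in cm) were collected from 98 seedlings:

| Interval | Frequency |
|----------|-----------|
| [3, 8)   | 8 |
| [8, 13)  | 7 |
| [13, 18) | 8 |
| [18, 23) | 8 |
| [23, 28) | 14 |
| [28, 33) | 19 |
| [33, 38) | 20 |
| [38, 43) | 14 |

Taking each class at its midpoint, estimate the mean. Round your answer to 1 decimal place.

Midpoints: 5.5, 10.5, 15.5, 20.5, 25.5, 30.5, 35.5, 40.5
Σfm = 8×5.5 + 7×10.5 + 8×15.5 + 8×20.5 + 14×25.5 + 19×30.5 + 20×35.5 + 14×40.5 = 2619
n = Σf = 98
Mean = 2619 / 98 = 26.7245

26.7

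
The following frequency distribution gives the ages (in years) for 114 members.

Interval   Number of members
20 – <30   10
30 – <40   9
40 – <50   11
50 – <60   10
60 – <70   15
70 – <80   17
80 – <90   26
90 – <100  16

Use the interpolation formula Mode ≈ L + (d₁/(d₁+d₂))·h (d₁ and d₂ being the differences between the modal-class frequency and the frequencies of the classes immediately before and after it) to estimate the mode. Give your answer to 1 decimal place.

84.7

Modal class: 80 – <90 (highest frequency 26).
d₁ = 26 − 17 = 9, d₂ = 26 − 16 = 10
Mode ≈ 80 + (9/(9+10)) × 10 = 80 + 4.7368 = 84.7368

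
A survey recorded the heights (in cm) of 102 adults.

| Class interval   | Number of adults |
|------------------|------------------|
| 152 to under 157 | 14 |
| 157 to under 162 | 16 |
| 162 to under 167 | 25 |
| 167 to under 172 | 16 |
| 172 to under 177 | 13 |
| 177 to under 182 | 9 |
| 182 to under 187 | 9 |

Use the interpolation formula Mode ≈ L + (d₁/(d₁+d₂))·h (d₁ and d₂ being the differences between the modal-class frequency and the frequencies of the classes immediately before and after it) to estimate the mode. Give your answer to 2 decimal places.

Modal class: 162 to under 167 (highest frequency 25).
d₁ = 25 − 16 = 9, d₂ = 25 − 16 = 9
Mode ≈ 162 + (9/(9+9)) × 5 = 162 + 2.5000 = 164.5000

164.50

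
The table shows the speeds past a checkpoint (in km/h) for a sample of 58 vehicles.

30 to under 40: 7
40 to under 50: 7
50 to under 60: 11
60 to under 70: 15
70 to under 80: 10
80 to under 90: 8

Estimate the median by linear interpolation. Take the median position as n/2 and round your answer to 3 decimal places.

62.667

Cumulative frequencies: 7, 14, 25, 40, 50, 58
n = 58; position = n/2 = 29.
This falls in the class 60 to under 70: L = 60, F = 25, f = 15, h = 10.
Median ≈ 60 + ((29 − 25) / 15) × 10 = 62.6667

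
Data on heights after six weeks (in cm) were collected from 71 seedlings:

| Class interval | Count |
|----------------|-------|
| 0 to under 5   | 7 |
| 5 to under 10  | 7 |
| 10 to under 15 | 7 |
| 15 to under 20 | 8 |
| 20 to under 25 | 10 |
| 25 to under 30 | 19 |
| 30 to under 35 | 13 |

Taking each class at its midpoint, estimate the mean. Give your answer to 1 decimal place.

20.7

Midpoints: 2.5, 7.5, 12.5, 17.5, 22.5, 27.5, 32.5
Σfm = 7×2.5 + 7×7.5 + 7×12.5 + 8×17.5 + 10×22.5 + 19×27.5 + 13×32.5 = 1467.5
n = Σf = 71
Mean = 1467.5 / 71 = 20.6690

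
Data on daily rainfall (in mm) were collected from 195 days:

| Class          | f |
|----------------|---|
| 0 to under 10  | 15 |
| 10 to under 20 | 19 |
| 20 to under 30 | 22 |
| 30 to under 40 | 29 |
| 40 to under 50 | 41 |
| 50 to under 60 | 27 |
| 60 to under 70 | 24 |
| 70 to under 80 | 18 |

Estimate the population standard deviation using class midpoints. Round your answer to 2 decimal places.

20.18

Midpoints: 5, 15, 25, 35, 45, 55, 65, 75
n = 195, Σfm = 8165, mean = 41.8718
Σfm² = 421275
Σf(m − x̄)² = Σfm² − (Σfm)²/n = 421275 − 8165²/195 = 79391.7949
Population variance = 79391.7949 / 195 = 407.1374
Standard deviation = √407.1374 = 20.1776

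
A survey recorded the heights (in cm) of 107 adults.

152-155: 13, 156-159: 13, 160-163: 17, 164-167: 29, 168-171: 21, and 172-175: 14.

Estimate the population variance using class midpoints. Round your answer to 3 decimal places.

37.805

Midpoints: 153.5, 157.5, 161.5, 165.5, 169.5, 173.5
n = 107, Σfm = 17576.5, mean = 164.2664
Σfm² = 2891272.75
Σf(m − x̄)² = Σfm² − (Σfm)²/n = 2891272.75 − 17576.5²/107 = 4045.1589
Population variance = 4045.1589 / 107 = 37.8052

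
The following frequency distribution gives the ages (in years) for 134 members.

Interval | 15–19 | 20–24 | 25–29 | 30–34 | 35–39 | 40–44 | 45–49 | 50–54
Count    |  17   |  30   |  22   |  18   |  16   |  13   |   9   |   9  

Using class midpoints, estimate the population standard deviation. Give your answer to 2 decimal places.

10.42

Midpoints: 17, 22, 27, 32, 37, 42, 47, 52
n = 134, Σfm = 4148, mean = 30.9552
Σfm² = 142956
Σf(m − x̄)² = Σfm² − (Σfm)²/n = 142956 − 4148²/134 = 14553.7313
Population variance = 14553.7313 / 134 = 108.6099
Standard deviation = √108.6099 = 10.4216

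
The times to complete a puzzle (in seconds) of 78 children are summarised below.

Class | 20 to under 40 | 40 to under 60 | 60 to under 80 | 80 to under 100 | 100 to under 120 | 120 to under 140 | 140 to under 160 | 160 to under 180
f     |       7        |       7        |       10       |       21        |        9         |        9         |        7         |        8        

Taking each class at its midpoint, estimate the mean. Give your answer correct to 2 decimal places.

Midpoints: 30, 50, 70, 90, 110, 130, 150, 170
Σfm = 7×30 + 7×50 + 10×70 + 21×90 + 9×110 + 9×130 + 7×150 + 8×170 = 7720
n = Σf = 78
Mean = 7720 / 78 = 98.9744

98.97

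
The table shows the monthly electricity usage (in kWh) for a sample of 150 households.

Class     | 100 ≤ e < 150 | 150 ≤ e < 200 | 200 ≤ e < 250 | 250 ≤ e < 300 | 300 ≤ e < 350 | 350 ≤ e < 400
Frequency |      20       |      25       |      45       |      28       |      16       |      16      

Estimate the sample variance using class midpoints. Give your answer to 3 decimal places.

5514.653

Midpoints: 125, 175, 225, 275, 325, 375
n = 150, Σfm = 35900, mean = 239.3333
Σfm² = 9413750
Σf(m − x̄)² = Σfm² − (Σfm)²/n = 9413750 − 35900²/150 = 821683.3333
Sample variance = 821683.3333 / 149 = 5514.6532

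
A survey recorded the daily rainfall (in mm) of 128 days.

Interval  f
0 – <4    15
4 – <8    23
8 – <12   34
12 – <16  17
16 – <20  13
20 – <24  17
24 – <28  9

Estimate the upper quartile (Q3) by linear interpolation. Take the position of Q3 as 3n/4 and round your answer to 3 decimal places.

18.154

Cumulative frequencies: 15, 38, 72, 89, 102, 119, 128
n = 128; position = 3n/4 = 96.
This falls in the class 16 – <20: L = 16, F = 89, f = 13, h = 4.
Upper quartile ≈ 16 + ((96 − 89) / 13) × 4 = 18.1538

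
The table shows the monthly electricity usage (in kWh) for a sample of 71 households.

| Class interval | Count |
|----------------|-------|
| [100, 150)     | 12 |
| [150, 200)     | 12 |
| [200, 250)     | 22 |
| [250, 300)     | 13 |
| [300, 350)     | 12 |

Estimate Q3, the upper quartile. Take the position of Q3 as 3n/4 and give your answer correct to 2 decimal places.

Cumulative frequencies: 12, 24, 46, 59, 71
n = 71; position = 3n/4 = 53.25.
This falls in the class [250, 300): L = 250, F = 46, f = 13, h = 50.
Upper quartile ≈ 250 + ((53.25 − 46) / 13) × 50 = 277.8846

277.88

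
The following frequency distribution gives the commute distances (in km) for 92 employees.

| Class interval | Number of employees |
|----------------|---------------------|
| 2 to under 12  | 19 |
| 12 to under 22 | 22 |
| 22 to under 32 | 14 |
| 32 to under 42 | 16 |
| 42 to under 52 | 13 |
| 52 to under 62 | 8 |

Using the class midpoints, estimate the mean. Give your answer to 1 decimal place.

Midpoints: 7, 17, 27, 37, 47, 57
Σfm = 19×7 + 22×17 + 14×27 + 16×37 + 13×47 + 8×57 = 2544
n = Σf = 92
Mean = 2544 / 92 = 27.6522

27.7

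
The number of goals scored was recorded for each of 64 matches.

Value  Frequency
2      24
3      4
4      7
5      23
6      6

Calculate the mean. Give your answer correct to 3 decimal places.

3.734

Values: 2, 3, 4, 5, 6
Σfx = 24×2 + 4×3 + 7×4 + 23×5 + 6×6 = 239
n = Σf = 64
Mean = 239 / 64 = 3.7344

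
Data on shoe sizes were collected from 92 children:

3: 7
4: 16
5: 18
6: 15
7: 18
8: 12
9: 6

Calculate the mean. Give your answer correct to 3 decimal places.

Values: 3, 4, 5, 6, 7, 8, 9
Σfx = 7×3 + 16×4 + 18×5 + 15×6 + 18×7 + 12×8 + 6×9 = 541
n = Σf = 92
Mean = 541 / 92 = 5.8804

5.880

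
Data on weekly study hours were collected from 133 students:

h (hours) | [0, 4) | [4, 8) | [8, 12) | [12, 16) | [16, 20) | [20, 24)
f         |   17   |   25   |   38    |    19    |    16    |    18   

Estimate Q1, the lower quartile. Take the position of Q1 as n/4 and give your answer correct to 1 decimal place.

6.6

Cumulative frequencies: 17, 42, 80, 99, 115, 133
n = 133; position = n/4 = 33.25.
This falls in the class [4, 8): L = 4, F = 17, f = 25, h = 4.
Lower quartile ≈ 4 + ((33.25 − 17) / 25) × 4 = 6.6000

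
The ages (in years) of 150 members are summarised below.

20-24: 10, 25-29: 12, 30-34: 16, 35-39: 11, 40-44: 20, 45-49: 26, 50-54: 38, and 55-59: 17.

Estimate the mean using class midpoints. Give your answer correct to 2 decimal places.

43.13

Midpoints: 22, 27, 32, 37, 42, 47, 52, 57
Σfm = 10×22 + 12×27 + 16×32 + 11×37 + 20×42 + 26×47 + 38×52 + 17×57 = 6470
n = Σf = 150
Mean = 6470 / 150 = 43.1333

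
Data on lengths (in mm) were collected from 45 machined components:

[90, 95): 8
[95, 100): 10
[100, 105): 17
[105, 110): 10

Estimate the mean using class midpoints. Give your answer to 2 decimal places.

Midpoints: 92.5, 97.5, 102.5, 107.5
Σfm = 8×92.5 + 10×97.5 + 17×102.5 + 10×107.5 = 4532.5
n = Σf = 45
Mean = 4532.5 / 45 = 100.7222

100.72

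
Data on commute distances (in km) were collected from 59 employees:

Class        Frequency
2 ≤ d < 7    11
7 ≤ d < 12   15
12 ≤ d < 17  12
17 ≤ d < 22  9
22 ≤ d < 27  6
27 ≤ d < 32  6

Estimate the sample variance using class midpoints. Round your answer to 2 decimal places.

Midpoints: 4.5, 9.5, 14.5, 19.5, 24.5, 29.5
n = 59, Σfm = 865.5, mean = 14.6695
Σfm² = 16344.75
Σf(m − x̄)² = Σfm² − (Σfm)²/n = 16344.75 − 865.5²/59 = 3648.3051
Sample variance = 3648.3051 / 58 = 62.9018

62.90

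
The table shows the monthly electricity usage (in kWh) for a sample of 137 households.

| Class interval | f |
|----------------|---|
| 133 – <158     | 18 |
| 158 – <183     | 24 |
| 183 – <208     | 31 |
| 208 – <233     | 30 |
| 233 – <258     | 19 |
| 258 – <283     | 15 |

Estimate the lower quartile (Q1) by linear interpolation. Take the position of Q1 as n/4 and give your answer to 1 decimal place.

174.9

Cumulative frequencies: 18, 42, 73, 103, 122, 137
n = 137; position = n/4 = 34.25.
This falls in the class 158 – <183: L = 158, F = 18, f = 24, h = 25.
Lower quartile ≈ 158 + ((34.25 − 18) / 24) × 25 = 174.9271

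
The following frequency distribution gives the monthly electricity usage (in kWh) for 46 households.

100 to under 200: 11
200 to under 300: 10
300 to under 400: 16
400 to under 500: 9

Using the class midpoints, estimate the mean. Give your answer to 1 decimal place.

Midpoints: 150, 250, 350, 450
Σfm = 11×150 + 10×250 + 16×350 + 9×450 = 13800
n = Σf = 46
Mean = 13800 / 46 = 300.0000

300.0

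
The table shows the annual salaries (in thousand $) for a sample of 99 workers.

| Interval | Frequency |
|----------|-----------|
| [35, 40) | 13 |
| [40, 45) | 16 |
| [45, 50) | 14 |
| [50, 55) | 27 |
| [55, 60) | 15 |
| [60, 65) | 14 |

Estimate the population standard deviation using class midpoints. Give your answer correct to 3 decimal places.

7.917

Midpoints: 37.5, 42.5, 47.5, 52.5, 57.5, 62.5
n = 99, Σfm = 4987.5, mean = 50.3788
Σfm² = 257468.75
Σf(m − x̄)² = Σfm² − (Σfm)²/n = 257468.75 − 4987.5²/99 = 6204.5455
Population variance = 6204.5455 / 99 = 62.6722
Standard deviation = √62.6722 = 7.9166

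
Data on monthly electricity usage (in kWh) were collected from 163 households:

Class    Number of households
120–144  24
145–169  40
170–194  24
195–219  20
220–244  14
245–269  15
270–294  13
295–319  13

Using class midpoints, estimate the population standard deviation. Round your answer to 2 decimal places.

Midpoints: 132, 157, 182, 207, 232, 257, 282, 307
n = 163, Σfm = 32716, mean = 200.7117
Σfm² = 7059412
Σf(m − x̄)² = Σfm² − (Σfm)²/n = 7059412 − 32716²/163 = 492929.4479
Population variance = 492929.4479 / 163 = 3024.1070
Standard deviation = √3024.1070 = 54.9919

54.99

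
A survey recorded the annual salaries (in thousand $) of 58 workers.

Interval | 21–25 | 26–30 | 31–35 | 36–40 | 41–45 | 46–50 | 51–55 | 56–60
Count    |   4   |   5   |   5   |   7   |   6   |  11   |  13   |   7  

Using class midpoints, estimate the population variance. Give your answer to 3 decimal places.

112.188

Midpoints: 23, 28, 33, 38, 43, 48, 53, 58
n = 58, Σfm = 2544, mean = 43.8621
Σfm² = 118092
Σf(m − x̄)² = Σfm² − (Σfm)²/n = 118092 − 2544²/58 = 6506.8966
Population variance = 6506.8966 / 58 = 112.1879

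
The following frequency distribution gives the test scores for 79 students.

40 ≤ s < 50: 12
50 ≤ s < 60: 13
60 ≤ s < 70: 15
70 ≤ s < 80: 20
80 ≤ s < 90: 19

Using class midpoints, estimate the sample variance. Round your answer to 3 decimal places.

Midpoints: 45, 55, 65, 75, 85
n = 79, Σfm = 5345, mean = 67.6582
Σfm² = 376775
Σf(m − x̄)² = Σfm² − (Σfm)²/n = 376775 − 5345²/79 = 15141.7722
Sample variance = 15141.7722 / 78 = 194.1253

194.125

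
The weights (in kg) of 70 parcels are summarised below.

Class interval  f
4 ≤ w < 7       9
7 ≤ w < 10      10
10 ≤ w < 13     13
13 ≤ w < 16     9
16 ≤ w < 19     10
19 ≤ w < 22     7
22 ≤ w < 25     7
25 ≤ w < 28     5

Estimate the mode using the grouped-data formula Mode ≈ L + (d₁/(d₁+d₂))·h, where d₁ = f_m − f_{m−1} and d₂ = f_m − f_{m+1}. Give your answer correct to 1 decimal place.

Modal class: 10 ≤ w < 13 (highest frequency 13).
d₁ = 13 − 10 = 3, d₂ = 13 − 9 = 4
Mode ≈ 10 + (3/(3+4)) × 3 = 10 + 1.2857 = 11.2857

11.3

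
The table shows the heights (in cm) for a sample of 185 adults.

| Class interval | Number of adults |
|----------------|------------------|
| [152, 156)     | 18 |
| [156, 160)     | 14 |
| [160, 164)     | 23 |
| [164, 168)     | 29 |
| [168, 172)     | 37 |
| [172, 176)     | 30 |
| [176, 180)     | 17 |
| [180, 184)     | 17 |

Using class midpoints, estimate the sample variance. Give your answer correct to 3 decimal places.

65.774

Midpoints: 154, 158, 162, 166, 170, 174, 178, 182
n = 185, Σfm = 31154, mean = 168.4000
Σfm² = 5258436
Σf(m − x̄)² = Σfm² − (Σfm)²/n = 5258436 − 31154²/185 = 12102.4000
Sample variance = 12102.4000 / 184 = 65.7739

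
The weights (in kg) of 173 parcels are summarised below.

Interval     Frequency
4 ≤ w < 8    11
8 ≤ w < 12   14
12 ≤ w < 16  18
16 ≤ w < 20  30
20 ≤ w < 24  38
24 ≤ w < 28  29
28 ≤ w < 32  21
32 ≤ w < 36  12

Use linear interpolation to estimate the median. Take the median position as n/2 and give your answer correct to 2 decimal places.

21.42

Cumulative frequencies: 11, 25, 43, 73, 111, 140, 161, 173
n = 173; position = n/2 = 86.5.
This falls in the class 20 ≤ w < 24: L = 20, F = 73, f = 38, h = 4.
Median ≈ 20 + ((86.5 − 73) / 38) × 4 = 21.4211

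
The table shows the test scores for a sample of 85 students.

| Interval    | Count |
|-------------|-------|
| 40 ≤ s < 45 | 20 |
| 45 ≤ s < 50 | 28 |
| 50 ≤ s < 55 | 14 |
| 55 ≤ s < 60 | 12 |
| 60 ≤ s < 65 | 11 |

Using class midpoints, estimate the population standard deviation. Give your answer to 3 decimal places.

6.651

Midpoints: 42.5, 47.5, 52.5, 57.5, 62.5
n = 85, Σfm = 4292.5, mean = 50.5000
Σfm² = 220531.25
Σf(m − x̄)² = Σfm² − (Σfm)²/n = 220531.25 − 4292.5²/85 = 3760.0000
Population variance = 3760.0000 / 85 = 44.2353
Standard deviation = √44.2353 = 6.6510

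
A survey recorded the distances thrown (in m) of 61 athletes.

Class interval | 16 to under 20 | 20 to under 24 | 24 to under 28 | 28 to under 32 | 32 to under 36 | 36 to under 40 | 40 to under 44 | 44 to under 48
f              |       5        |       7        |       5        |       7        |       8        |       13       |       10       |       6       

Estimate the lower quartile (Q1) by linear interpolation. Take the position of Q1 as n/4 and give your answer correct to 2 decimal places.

Cumulative frequencies: 5, 12, 17, 24, 32, 45, 55, 61
n = 61; position = n/4 = 15.25.
This falls in the class 24 to under 28: L = 24, F = 12, f = 5, h = 4.
Lower quartile ≈ 24 + ((15.25 − 12) / 5) × 4 = 26.6000

26.60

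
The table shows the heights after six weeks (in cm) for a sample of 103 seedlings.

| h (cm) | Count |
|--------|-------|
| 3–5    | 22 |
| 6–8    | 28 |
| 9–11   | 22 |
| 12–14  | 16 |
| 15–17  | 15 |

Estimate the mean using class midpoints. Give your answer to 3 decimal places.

Midpoints: 4, 7, 10, 13, 16
Σfm = 22×4 + 28×7 + 22×10 + 16×13 + 15×16 = 952
n = Σf = 103
Mean = 952 / 103 = 9.2427

9.243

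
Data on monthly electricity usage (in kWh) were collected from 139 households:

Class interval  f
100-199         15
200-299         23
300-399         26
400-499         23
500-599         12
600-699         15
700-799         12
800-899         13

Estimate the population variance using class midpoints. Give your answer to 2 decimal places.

Midpoints: 149.5, 249.5, 349.5, 449.5, 549.5, 649.5, 749.5, 849.5
n = 139, Σfm = 63780.5, mean = 458.8525
Σfm² = 35663684.75
Σf(m − x̄)² = Σfm² − (Σfm)²/n = 35663684.75 − 63780.5²/139 = 6397841.7266
Population variance = 6397841.7266 / 139 = 46027.6383

46027.64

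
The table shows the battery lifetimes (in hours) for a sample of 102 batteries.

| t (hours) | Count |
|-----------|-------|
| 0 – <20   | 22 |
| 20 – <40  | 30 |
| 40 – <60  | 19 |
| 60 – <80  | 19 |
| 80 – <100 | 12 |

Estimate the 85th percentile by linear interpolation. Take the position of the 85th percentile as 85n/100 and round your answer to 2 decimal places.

Cumulative frequencies: 22, 52, 71, 90, 102
n = 102; position = 85n/100 = 86.7.
This falls in the class 60 – <80: L = 60, F = 71, f = 19, h = 20.
85th percentile ≈ 60 + ((86.7 − 71) / 19) × 20 = 76.5263

76.53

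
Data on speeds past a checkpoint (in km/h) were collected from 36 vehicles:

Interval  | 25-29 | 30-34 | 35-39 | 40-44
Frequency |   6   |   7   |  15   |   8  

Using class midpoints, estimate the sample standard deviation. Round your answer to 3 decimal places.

Midpoints: 27, 32, 37, 42
n = 36, Σfm = 1277, mean = 35.4722
Σfm² = 46189
Σf(m − x̄)² = Σfm² − (Σfm)²/n = 46189 − 1277²/36 = 890.9722
Sample variance = 890.9722 / 35 = 25.4563
Standard deviation = √25.4563 = 5.0454

5.045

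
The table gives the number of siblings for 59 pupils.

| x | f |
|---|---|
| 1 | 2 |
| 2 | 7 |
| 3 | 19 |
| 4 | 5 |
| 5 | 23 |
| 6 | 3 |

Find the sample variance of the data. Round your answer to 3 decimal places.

Values: 1, 2, 3, 4, 5, 6
n = 59, Σfx = 226, mean = 3.8305
Σfx² = 964
Σf(x − x̄)² = Σfx² − (Σfx)²/n = 964 − 226²/59 = 98.3051
Sample variance = 98.3051 / 58 = 1.6949

1.695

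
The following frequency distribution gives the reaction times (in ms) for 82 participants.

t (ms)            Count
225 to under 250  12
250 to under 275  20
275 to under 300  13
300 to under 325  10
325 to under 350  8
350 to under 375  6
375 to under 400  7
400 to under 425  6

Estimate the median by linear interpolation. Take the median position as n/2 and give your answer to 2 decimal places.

292.31

Cumulative frequencies: 12, 32, 45, 55, 63, 69, 76, 82
n = 82; position = n/2 = 41.
This falls in the class 275 to under 300: L = 275, F = 32, f = 13, h = 25.
Median ≈ 275 + ((41 − 32) / 13) × 25 = 292.3077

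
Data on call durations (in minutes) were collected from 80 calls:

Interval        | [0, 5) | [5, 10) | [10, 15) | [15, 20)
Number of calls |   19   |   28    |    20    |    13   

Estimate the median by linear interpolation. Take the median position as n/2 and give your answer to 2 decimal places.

Cumulative frequencies: 19, 47, 67, 80
n = 80; position = n/2 = 40.
This falls in the class [5, 10): L = 5, F = 19, f = 28, h = 5.
Median ≈ 5 + ((40 − 19) / 28) × 5 = 8.7500

8.75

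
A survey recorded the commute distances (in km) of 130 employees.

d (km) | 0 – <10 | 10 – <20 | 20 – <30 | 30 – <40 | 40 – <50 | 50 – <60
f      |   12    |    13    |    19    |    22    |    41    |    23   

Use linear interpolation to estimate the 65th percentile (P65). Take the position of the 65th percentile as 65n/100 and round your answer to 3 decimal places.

44.512

Cumulative frequencies: 12, 25, 44, 66, 107, 130
n = 130; position = 65n/100 = 84.5.
This falls in the class 40 – <50: L = 40, F = 66, f = 41, h = 10.
65th percentile ≈ 40 + ((84.5 − 66) / 41) × 10 = 44.5122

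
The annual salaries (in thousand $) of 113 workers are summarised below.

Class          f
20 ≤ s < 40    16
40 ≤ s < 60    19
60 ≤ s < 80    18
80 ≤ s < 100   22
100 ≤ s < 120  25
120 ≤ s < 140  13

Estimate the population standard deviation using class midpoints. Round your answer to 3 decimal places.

Midpoints: 30, 50, 70, 90, 110, 130
n = 113, Σfm = 9110, mean = 80.6195
Σfm² = 850500
Σf(m − x̄)² = Σfm² − (Σfm)²/n = 850500 − 9110²/113 = 116056.6372
Population variance = 116056.6372 / 113 = 1027.0499
Standard deviation = √1027.0499 = 32.0476

32.048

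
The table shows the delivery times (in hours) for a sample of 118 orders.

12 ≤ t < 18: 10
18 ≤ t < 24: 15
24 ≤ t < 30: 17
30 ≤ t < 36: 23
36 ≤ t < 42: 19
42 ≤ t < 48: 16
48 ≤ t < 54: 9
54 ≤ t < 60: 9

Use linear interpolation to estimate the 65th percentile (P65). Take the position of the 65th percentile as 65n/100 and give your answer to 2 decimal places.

39.69

Cumulative frequencies: 10, 25, 42, 65, 84, 100, 109, 118
n = 118; position = 65n/100 = 76.7.
This falls in the class 36 ≤ t < 42: L = 36, F = 65, f = 19, h = 6.
65th percentile ≈ 36 + ((76.7 − 65) / 19) × 6 = 39.6947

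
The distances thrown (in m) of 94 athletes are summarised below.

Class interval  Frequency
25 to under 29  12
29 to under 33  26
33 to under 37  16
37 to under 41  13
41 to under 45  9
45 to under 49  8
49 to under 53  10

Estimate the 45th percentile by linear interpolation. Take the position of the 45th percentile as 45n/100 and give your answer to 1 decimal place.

Cumulative frequencies: 12, 38, 54, 67, 76, 84, 94
n = 94; position = 45n/100 = 42.3.
This falls in the class 33 to under 37: L = 33, F = 38, f = 16, h = 4.
45th percentile ≈ 33 + ((42.3 − 38) / 16) × 4 = 34.0750

34.1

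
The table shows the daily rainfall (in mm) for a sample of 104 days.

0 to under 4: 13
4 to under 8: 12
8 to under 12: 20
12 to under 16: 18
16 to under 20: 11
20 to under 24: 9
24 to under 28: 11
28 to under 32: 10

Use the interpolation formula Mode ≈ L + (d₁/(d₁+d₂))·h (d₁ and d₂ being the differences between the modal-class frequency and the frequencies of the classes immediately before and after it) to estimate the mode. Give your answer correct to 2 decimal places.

11.20

Modal class: 8 to under 12 (highest frequency 20).
d₁ = 20 − 12 = 8, d₂ = 20 − 18 = 2
Mode ≈ 8 + (8/(8+2)) × 4 = 8 + 3.2000 = 11.2000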